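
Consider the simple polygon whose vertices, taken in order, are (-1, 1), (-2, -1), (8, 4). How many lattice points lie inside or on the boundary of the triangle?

The shoelace formula gives twice the area as |((-1)·(-1) − (-2)·1) + ((-2)·4 − 8·(-1)) + (8·1 − (-1)·4)| = 15, so the area is 15/2.
Summing gcd(|Δx|,|Δy|) over the edges gives the boundary count: gcd(1,2) + gcd(10,5) + gcd(9,3) = 1+5+3 = 9.
Pick's theorem gives I = A − B/2 + 1 = 15/2 − 9/2 + 1 = 4, so the closed region contains I + B = 4 + 9 = 13 lattice points.

13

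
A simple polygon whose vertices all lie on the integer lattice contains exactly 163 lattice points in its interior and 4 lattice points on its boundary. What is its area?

Pick's theorem states A = I + B/2 − 1, so A = 163 + 4/2 − 1 = 164.

164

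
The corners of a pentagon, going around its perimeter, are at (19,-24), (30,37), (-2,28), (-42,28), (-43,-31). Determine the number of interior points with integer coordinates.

Using the shoelace formula, 2A = |[19·37 − 30·(-24)] + [30·28 − (-2)·37] + [(-2)·28 − (-42)·28] + [(-42)·(-31) − (-43)·28] + [(-43)·(-24) − 19·(-31)]| = 7584, so the area is 3792.
Summing gcd(|Δx|,|Δy|) over the edges gives the boundary count: gcd(11,61) + gcd(32,9) + gcd(40,0) + gcd(1,59) + gcd(62,7) = 1+1+40+1+1 = 44.
By Pick's theorem A = I + B/2 − 1, so I = 3792 − 44/2 + 1 = 3771.

3771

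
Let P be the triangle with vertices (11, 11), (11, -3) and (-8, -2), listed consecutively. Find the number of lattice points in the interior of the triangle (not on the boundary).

126

The shoelace formula gives twice the area as |[11·(-3) − 11·11] + [11·(-2) − (-8)·(-3)] + [(-8)·11 − 11·(-2)]| = 266, so the area is 133.
Along each edge there are gcd(|Δx|,|Δy|)+1 lattice points, so counting each shared vertex once the boundary has gcd(0,14) + gcd(19,1) + gcd(19,13) = 14+1+1 = 16.
Pick's theorem gives I = A − B/2 + 1 = 133 − 16/2 + 1 = 126.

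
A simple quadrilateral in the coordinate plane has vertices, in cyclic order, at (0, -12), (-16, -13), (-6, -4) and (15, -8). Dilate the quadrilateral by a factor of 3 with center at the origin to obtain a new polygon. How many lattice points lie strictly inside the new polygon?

1246

Using the shoelace formula, 2A = |[0·(-13) − (-16)·(-12)] + [(-16)·(-4) − (-6)·(-13)] + [(-6)·(-8) − 15·(-4)] + [15·(-12) − 0·(-8)]| = 278, so the area is 139.
Along each edge there are gcd(|Δx|,|Δy|)+1 lattice points, so counting each shared vertex once the boundary has gcd(16,1) + gcd(10,9) + gcd(21,4) + gcd(15,4) = 1+1+1+1 = 4.
Scaling by 3 multiplies the area by 3² = 9 (so the new area is 1251) and multiplies the boundary lattice-point count by 3, giving 12.
By Pick's theorem, the interior count of the dilated polygon is 1251 − 12/2 + 1 = 1246.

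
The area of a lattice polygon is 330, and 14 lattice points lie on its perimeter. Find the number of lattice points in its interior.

Pick's theorem A = I + B/2 − 1 rearranges to I = A − B/2 + 1 = 330 − 14/2 + 1 = 324.

324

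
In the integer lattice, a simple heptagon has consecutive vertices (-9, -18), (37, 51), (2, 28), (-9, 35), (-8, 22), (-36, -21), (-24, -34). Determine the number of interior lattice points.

By the shoelace formula, twice the signed area is |[(-9)·51 − 37·(-18)] + [37·28 − 2·51] + [2·35 − (-9)·28] + [(-9)·22 − (-8)·35] + [(-8)·(-21) − (-36)·22] + [(-36)·(-34) − (-24)·(-21)] + [(-24)·(-18) − (-9)·(-34)]| = 3351, so the area is 3351/2.
Summing gcd(|Δx|,|Δy|) over the edges gives the boundary count: gcd(46,69) + gcd(35,23) + gcd(11,7) + gcd(1,13) + gcd(28,43) + gcd(12,13) + gcd(15,16) = 23+1+1+1+1+1+1 = 29.
By Pick's theorem A = I + B/2 − 1, so I = 3351/2 − 29/2 + 1 = 1662.

1662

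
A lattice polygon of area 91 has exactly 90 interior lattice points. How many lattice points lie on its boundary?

4

Pick's theorem gives A = I + B/2 − 1, so B = 2(A − I + 1) = 2(91 − 90 + 1) = 4.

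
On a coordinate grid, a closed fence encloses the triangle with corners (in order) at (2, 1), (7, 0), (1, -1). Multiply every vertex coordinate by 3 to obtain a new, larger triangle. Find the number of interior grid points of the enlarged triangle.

Using the shoelace formula, 2A = |(2·0 − 7·1) + (7·(-1) − 1·0) + (1·1 − 2·(-1))| = 11, so the area is 11/2.
The number of boundary lattice points is Σ gcd(|Δx|,|Δy|) = gcd(5,1) + gcd(6,1) + gcd(1,2) = 1+1+1 = 3.
Scaling by 3 multiplies the area by 3² = 9 (so the new area is 99/2) and multiplies the boundary lattice-point count by 3, giving 9.
By Pick's theorem, the interior count of the dilated polygon is 99/2 − 9/2 + 1 = 46.

46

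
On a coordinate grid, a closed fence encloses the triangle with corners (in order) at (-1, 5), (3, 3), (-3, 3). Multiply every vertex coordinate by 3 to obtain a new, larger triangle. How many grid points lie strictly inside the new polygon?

40

The shoelace formula gives twice the area as |((-1)·3 − 3·5) + (3·3 − (-3)·3) + ((-3)·5 − (-1)·3)| = 12, so the area is 6.
The number of boundary lattice points is Σ gcd(|Δx|,|Δy|) = gcd(4,2) + gcd(6,0) + gcd(2,2) = 2+6+2 = 10.
Scaling by 3 multiplies the area by 3² = 9 (so the new area is 54) and multiplies the boundary lattice-point count by 3, giving 30.
By Pick's theorem, the interior count of the dilated polygon is 54 − 30/2 + 1 = 40.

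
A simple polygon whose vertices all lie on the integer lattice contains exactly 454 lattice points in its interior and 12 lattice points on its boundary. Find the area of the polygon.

Pick's theorem states A = I + B/2 − 1, so A = 454 + 12/2 − 1 = 459.

459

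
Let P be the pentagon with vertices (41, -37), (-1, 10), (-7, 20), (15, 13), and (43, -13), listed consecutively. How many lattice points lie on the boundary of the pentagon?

Along each edge there are gcd(|Δx|,|Δy|)+1 lattice points, so counting each shared vertex once the boundary has gcd(42,47) + gcd(6,10) + gcd(22,7) + gcd(28,26) + gcd(2,24) = 1+2+1+2+2 = 8.

8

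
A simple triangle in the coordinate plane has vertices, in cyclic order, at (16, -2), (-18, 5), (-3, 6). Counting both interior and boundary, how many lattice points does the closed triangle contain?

72

By the shoelace formula, twice the signed area is |[16·5 − (-18)·(-2)] + [(-18)·6 − (-3)·5] + [(-3)·(-2) − 16·6]| = 139, so the area is 139/2.
The number of boundary lattice points is Σ gcd(|Δx|,|Δy|) = gcd(34,7) + gcd(15,1) + gcd(19,8) = 1+1+1 = 3.
Pick's theorem gives I = A − B/2 + 1 = 139/2 − 3/2 + 1 = 69, so the closed region contains I + B = 69 + 3 = 72 lattice points.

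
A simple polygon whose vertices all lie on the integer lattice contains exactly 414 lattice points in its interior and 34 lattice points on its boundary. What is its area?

430

By Pick's theorem, A = I + B/2 − 1 = 414 + 34/2 − 1 = 430.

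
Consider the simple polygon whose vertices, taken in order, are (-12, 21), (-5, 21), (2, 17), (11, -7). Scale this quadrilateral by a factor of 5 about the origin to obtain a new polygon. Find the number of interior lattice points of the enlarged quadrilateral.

4071

The shoelace formula gives twice the area as |[(-12)·21 − (-5)·21] + [(-5)·17 − 2·21] + [2·(-7) − 11·17] + [11·21 − (-12)·(-7)]| = 328, so the area is 164.
The number of boundary lattice points is Σ gcd(|Δx|,|Δy|) = gcd(7,0) + gcd(7,4) + gcd(9,24) + gcd(23,28) = 7+1+3+1 = 12.
Scaling by 5 multiplies the area by 5² = 25 (so the new area is 4100) and multiplies the boundary lattice-point count by 5, giving 60.
By Pick's theorem, the interior count of the dilated polygon is 4100 − 60/2 + 1 = 4071.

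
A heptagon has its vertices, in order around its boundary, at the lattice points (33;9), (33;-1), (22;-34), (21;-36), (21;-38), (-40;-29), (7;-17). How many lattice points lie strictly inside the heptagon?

1061

The shoelace formula gives twice the area as |[33·(-1) − 33·9] + [33·(-34) − 22·(-1)] + [22·(-36) − 21·(-34)] + [21·(-38) − 21·(-36)] + [21·(-29) − (-40)·(-38)] + [(-40)·(-17) − 7·(-29)] + [7·9 − 33·(-17)]| = 2172, so the area is 1086.
Summing gcd(|Δx|,|Δy|) over the edges gives the boundary count: gcd(0,10) + gcd(11,33) + gcd(1,2) + gcd(0,2) + gcd(61,9) + gcd(47,12) + gcd(26,26) = 10+11+1+2+1+1+26 = 52.
By Pick's theorem A = I + B/2 − 1, so I = 1086 − 52/2 + 1 = 1061.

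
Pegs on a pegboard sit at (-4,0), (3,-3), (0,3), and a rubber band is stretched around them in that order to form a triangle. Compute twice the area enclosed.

33

The shoelace formula gives twice the area as |[(-4)·(-3) − 3·0] + [3·3 − 0·(-3)] + [0·0 − (-4)·3]| = 33, so the area is 33/2.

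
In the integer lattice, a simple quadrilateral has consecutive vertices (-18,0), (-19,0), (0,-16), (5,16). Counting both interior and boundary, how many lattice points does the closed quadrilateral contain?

339

By the shoelace formula, twice the signed area is |((-18)·0 − (-19)·0) + ((-19)·(-16) − 0·0) + (0·16 − 5·(-16)) + (5·0 − (-18)·16)| = 672, so the area is 336.
The number of boundary lattice points is Σ gcd(|Δx|,|Δy|) = gcd(1,0) + gcd(19,16) + gcd(5,32) + gcd(23,16) = 1+1+1+1 = 4.
Pick's theorem gives I = A − B/2 + 1 = 336 − 4/2 + 1 = 335, so the closed region contains I + B = 335 + 4 = 339 lattice points.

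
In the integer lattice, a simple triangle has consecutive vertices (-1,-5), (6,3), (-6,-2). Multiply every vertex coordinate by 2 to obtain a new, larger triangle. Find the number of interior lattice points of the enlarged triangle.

120

The shoelace formula gives twice the area as |((-1)·3 − 6·(-5)) + (6·(-2) − (-6)·3) + ((-6)·(-5) − (-1)·(-2))| = 61, so the area is 30.5.
Along each edge there are gcd(|Δx|,|Δy|)+1 lattice points, so counting each shared vertex once the boundary has gcd(7,8) + gcd(12,5) + gcd(5,3) = 1+1+1 = 3.
Scaling by 2 multiplies the area by 2² = 4 (so the new area is 122) and multiplies the boundary lattice-point count by 2, giving 6.
By Pick's theorem, the interior count of the dilated polygon is 122 − 6/2 + 1 = 120.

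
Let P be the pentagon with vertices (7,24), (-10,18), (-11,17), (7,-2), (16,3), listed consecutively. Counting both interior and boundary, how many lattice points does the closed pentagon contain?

361

By the shoelace formula, twice the signed area is |[7·18 − (-10)·24] + [(-10)·17 − (-11)·18] + [(-11)·(-2) − 7·17] + [7·3 − 16·(-2)] + [16·24 − 7·3]| = 713, so the area is 713/2.
Summing gcd(|Δx|,|Δy|) over the edges gives the boundary count: gcd(17,6) + gcd(1,1) + gcd(18,19) + gcd(9,5) + gcd(9,21) = 1+1+1+1+3 = 7.
Pick's theorem gives I = A − B/2 + 1 = 713/2 − 7/2 + 1 = 354, so the closed region contains I + B = 354 + 7 = 361 lattice points.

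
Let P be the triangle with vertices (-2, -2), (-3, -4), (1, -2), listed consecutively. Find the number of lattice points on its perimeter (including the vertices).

6

Along each edge there are gcd(|Δx|,|Δy|)+1 lattice points, so counting each shared vertex once the boundary has gcd(1,2) + gcd(4,2) + gcd(3,0) = 1+2+3 = 6.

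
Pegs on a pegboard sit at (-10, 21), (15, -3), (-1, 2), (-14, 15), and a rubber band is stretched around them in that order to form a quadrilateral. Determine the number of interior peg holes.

187

The shoelace formula gives twice the area as |[(-10)·(-3) − 15·21] + [15·2 − (-1)·(-3)] + [(-1)·15 − (-14)·2] + [(-14)·21 − (-10)·15]| = 389, so the area is 389/2.
Along each edge there are gcd(|Δx|,|Δy|)+1 lattice points, so counting each shared vertex once the boundary has gcd(25,24) + gcd(16,5) + gcd(13,13) + gcd(4,6) = 1+1+13+2 = 17.
By Pick's theorem A = I + B/2 − 1, so I = 389/2 − 17/2 + 1 = 187.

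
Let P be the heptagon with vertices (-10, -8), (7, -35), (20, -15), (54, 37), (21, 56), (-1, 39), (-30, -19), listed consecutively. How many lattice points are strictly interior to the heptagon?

Using the shoelace formula, 2A = |[(-10)·(-35) − 7·(-8)] + [7·(-15) − 20·(-35)] + [20·37 − 54·(-15)] + [54·56 − 21·37] + [21·39 − (-1)·56] + [(-1)·(-19) − (-30)·39] + [(-30)·(-8) − (-10)·(-19)]| = 6912, so the area is 3456.
The number of boundary lattice points is Σ gcd(|Δx|,|Δy|) = gcd(17,27) + gcd(13,20) + gcd(34,52) + gcd(33,19) + gcd(22,17) + gcd(29,58) + gcd(20,11) = 1+1+2+1+1+29+1 = 36.
By Pick's theorem A = I + B/2 − 1, so I = 3456 − 36/2 + 1 = 3439.

3439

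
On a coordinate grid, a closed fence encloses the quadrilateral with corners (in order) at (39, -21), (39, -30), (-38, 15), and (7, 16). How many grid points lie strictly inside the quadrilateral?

1190

Using the shoelace formula, 2A = |[39·(-30) − 39·(-21)] + [39·15 − (-38)·(-30)] + [(-38)·16 − 7·15] + [7·(-21) − 39·16]| = 2390, so the area is 1195.
Along each edge there are gcd(|Δx|,|Δy|)+1 lattice points, so counting each shared vertex once the boundary has gcd(0,9) + gcd(77,45) + gcd(45,1) + gcd(32,37) = 9+1+1+1 = 12.
By Pick's theorem A = I + B/2 − 1, so I = 1195 − 12/2 + 1 = 1190.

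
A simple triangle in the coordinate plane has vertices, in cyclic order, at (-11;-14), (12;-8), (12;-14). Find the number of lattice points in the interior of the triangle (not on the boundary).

Using the shoelace formula, 2A = |[(-11)·(-8) − 12·(-14)] + [12·(-14) − 12·(-8)] + [12·(-14) − (-11)·(-14)]| = 138, so the area is 69.
Summing gcd(|Δx|,|Δy|) over the edges gives the boundary count: gcd(23,6) + gcd(0,6) + gcd(23,0) = 1+6+23 = 30.
By Pick's theorem A = I + B/2 − 1, so I = 69 − 30/2 + 1 = 55.

55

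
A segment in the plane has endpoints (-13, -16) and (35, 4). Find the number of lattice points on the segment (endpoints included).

The number of lattice points on a segment between lattice points is gcd(|Δx|,|Δy|) + 1 = gcd(48,20) + 1 = 4 + 1 = 5.

5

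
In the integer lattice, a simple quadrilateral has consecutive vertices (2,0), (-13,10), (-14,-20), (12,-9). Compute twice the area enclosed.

Using the shoelace formula, 2A = |[2·10 − (-13)·0] + [(-13)·(-20) − (-14)·10] + [(-14)·(-9) − 12·(-20)] + [12·0 − 2·(-9)]| = 804, so the area is 402.

804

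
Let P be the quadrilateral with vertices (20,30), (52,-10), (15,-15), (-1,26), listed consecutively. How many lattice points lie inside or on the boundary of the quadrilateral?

1289

The shoelace formula gives twice the area as |(20·(-10) − 52·30) + (52·(-15) − 15·(-10)) + (15·26 − (-1)·(-15)) + ((-1)·30 − 20·26)| = 2565, so the area is 2565/2.
Summing gcd(|Δx|,|Δy|) over the edges gives the boundary count: gcd(32,40) + gcd(37,5) + gcd(16,41) + gcd(21,4) = 8+1+1+1 = 11.
Pick's theorem gives I = A − B/2 + 1 = 2565/2 − 11/2 + 1 = 1278, so the closed region contains I + B = 1278 + 11 = 1289 lattice points.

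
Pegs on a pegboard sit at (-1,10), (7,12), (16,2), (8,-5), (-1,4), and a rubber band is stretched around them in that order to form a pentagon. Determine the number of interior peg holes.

The shoelace formula gives twice the area as |[(-1)·12 − 7·10] + [7·2 − 16·12] + [16·(-5) − 8·2] + [8·4 − (-1)·(-5)] + [(-1)·10 − (-1)·4]| = 335, so the area is 167.5.
The number of boundary lattice points is Σ gcd(|Δx|,|Δy|) = gcd(8,2) + gcd(9,10) + gcd(8,7) + gcd(9,9) + gcd(0,6) = 2+1+1+9+6 = 19.
By Pick's theorem A = I + B/2 − 1, so I = 167.5 − 19/2 + 1 = 159.

159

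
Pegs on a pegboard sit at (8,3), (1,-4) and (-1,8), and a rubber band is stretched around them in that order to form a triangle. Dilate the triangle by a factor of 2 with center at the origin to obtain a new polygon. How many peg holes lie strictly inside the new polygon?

Using the shoelace formula, 2A = |(8·(-4) − 1·3) + (1·8 − (-1)·(-4)) + ((-1)·3 − 8·8)| = 98, so the area is 49.
The number of boundary lattice points is Σ gcd(|Δx|,|Δy|) = gcd(7,7) + gcd(2,12) + gcd(9,5) = 7+2+1 = 10.
Scaling by 2 multiplies the area by 2² = 4 (so the new area is 196) and multiplies the boundary lattice-point count by 2, giving 20.
By Pick's theorem, the interior count of the dilated polygon is 196 − 20/2 + 1 = 187.

187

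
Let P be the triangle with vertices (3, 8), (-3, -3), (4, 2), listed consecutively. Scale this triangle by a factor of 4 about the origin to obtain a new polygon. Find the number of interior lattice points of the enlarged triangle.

Using the shoelace formula, 2A = |(3·(-3) − (-3)·8) + ((-3)·2 − 4·(-3)) + (4·8 − 3·2)| = 47, so the area is 23.5.
Summing gcd(|Δx|,|Δy|) over the edges gives the boundary count: gcd(6,11) + gcd(7,5) + gcd(1,6) = 1+1+1 = 3.
Scaling by 4 multiplies the area by 4² = 16 (so the new area is 376) and multiplies the boundary lattice-point count by 4, giving 12.
By Pick's theorem, the interior count of the dilated polygon is 376 − 12/2 + 1 = 371.

371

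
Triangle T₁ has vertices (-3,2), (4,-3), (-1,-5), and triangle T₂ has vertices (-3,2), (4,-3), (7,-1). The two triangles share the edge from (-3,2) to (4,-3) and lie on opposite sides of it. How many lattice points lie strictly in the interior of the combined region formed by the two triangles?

33

The union is the simple quadrilateral with vertices (-3,2), (-1,-5), (4,-3), (7,-1) in order.
The shoelace formula gives twice the area as |[(-3)·(-5) − (-1)·2] + [(-1)·(-3) − 4·(-5)] + [4·(-1) − 7·(-3)] + [7·2 − (-3)·(-1)]| = 68, so the area is 34.
The number of boundary lattice points is Σ gcd(|Δx|,|Δy|) = gcd(2,7) + gcd(5,2) + gcd(3,2) + gcd(10,3) = 1+1+1+1 = 4.
By Pick's theorem I = A − B/2 + 1 = 34 − 4/2 + 1 = 33.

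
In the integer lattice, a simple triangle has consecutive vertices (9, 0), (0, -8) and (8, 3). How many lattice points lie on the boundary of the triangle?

3

The number of boundary lattice points is Σ gcd(|Δx|,|Δy|) = gcd(9,8) + gcd(8,11) + gcd(1,3) = 1+1+1 = 3.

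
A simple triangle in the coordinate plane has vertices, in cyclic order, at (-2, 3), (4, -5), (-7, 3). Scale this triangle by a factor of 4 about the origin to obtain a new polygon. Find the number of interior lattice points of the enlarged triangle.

By the shoelace formula, twice the signed area is |[(-2)·(-5) − 4·3] + [4·3 − (-7)·(-5)] + [(-7)·3 − (-2)·3]| = 40, so the area is 20.
Summing gcd(|Δx|,|Δy|) over the edges gives the boundary count: gcd(6,8) + gcd(11,8) + gcd(5,0) = 2+1+5 = 8.
Scaling by 4 multiplies the area by 4² = 16 (so the new area is 320) and multiplies the boundary lattice-point count by 4, giving 32.
By Pick's theorem, the interior count of the dilated polygon is 320 − 32/2 + 1 = 305.

305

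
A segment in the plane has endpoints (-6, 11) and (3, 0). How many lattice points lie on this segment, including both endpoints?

2

The number of lattice points on a segment between lattice points is gcd(|Δx|,|Δy|) + 1 = gcd(9,11) + 1 = 1 + 1 = 2.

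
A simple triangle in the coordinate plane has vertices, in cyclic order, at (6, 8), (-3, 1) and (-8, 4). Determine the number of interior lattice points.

By the shoelace formula, twice the signed area is |(6·1 − (-3)·8) + ((-3)·4 − (-8)·1) + ((-8)·8 − 6·4)| = 62, so the area is 31.
The number of boundary lattice points is Σ gcd(|Δx|,|Δy|) = gcd(9,7) + gcd(5,3) + gcd(14,4) = 1+1+2 = 4.
By Pick's theorem A = I + B/2 − 1, so I = 31 − 4/2 + 1 = 30.

30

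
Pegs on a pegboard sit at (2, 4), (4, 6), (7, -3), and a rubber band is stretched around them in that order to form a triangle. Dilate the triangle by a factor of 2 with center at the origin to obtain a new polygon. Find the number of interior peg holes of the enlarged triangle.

The shoelace formula gives twice the area as |[2·6 − 4·4] + [4·(-3) − 7·6] + [7·4 − 2·(-3)]| = 24, so the area is 12.
The number of boundary lattice points is Σ gcd(|Δx|,|Δy|) = gcd(2,2) + gcd(3,9) + gcd(5,7) = 2+3+1 = 6.
Scaling by 2 multiplies the area by 2² = 4 (so the new area is 48) and multiplies the boundary lattice-point count by 2, giving 12.
By Pick's theorem, the interior count of the dilated polygon is 48 − 12/2 + 1 = 43.

43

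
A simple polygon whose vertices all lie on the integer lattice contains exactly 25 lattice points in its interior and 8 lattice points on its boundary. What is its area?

28

Pick's theorem states A = I + B/2 − 1, so A = 25 + 8/2 − 1 = 28.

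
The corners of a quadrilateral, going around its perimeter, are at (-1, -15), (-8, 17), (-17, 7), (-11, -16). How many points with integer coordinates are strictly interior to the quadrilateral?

296

By the shoelace formula, twice the signed area is |[(-1)·17 − (-8)·(-15)] + [(-8)·7 − (-17)·17] + [(-17)·(-16) − (-11)·7] + [(-11)·(-15) − (-1)·(-16)]| = 594, so the area is 297.
Along each edge there are gcd(|Δx|,|Δy|)+1 lattice points, so counting each shared vertex once the boundary has gcd(7,32) + gcd(9,10) + gcd(6,23) + gcd(10,1) = 1+1+1+1 = 4.
Pick's theorem gives I = A − B/2 + 1 = 297 − 4/2 + 1 = 296.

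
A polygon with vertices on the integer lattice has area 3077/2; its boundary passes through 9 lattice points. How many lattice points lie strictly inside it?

From Pick's theorem, I = A − B/2 + 1 = 3077/2 − 9/2 + 1 = 1535.

1535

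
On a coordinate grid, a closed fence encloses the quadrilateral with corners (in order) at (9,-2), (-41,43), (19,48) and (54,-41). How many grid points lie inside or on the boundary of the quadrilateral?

The shoelace formula gives twice the area as |[9·43 − (-41)·(-2)] + [(-41)·48 − 19·43] + [19·(-41) − 54·48] + [54·(-2) − 9·(-41)]| = 5590, so the area is 2795.
Along each edge there are gcd(|Δx|,|Δy|)+1 lattice points, so counting each shared vertex once the boundary has gcd(50,45) + gcd(60,5) + gcd(35,89) + gcd(45,39) = 5+5+1+3 = 14.
Pick's theorem gives I = A − B/2 + 1 = 2795 − 14/2 + 1 = 2789, so the closed region contains I + B = 2789 + 14 = 2803 lattice points.

2803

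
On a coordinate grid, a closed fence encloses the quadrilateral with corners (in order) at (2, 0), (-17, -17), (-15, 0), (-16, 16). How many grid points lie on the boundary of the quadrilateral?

Summing gcd(|Δx|,|Δy|) over the edges gives the boundary count: gcd(19,17) + gcd(2,17) + gcd(1,16) + gcd(18,16) = 1+1+1+2 = 5.

5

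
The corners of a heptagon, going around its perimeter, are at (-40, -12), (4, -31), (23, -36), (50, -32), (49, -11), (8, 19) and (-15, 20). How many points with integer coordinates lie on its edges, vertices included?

The number of boundary lattice points is Σ gcd(|Δx|,|Δy|) = gcd(44,19) + gcd(19,5) + gcd(27,4) + gcd(1,21) + gcd(41,30) + gcd(23,1) + gcd(25,32) = 1+1+1+1+1+1+1 = 7.

7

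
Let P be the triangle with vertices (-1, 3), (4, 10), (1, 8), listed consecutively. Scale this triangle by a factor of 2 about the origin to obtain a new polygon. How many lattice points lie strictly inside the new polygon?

Using the shoelace formula, 2A = |((-1)·10 − 4·3) + (4·8 − 1·10) + (1·3 − (-1)·8)| = 11, so the area is 5.5.
The number of boundary lattice points is Σ gcd(|Δx|,|Δy|) = gcd(5,7) + gcd(3,2) + gcd(2,5) = 1+1+1 = 3.
Scaling by 2 multiplies the area by 2² = 4 (so the new area is 22) and multiplies the boundary lattice-point count by 2, giving 6.
By Pick's theorem, the interior count of the dilated polygon is 22 − 6/2 + 1 = 20.

20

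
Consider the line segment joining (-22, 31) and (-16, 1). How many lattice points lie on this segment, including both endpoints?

The number of lattice points on a segment between lattice points is gcd(|Δx|,|Δy|) + 1 = gcd(6,30) + 1 = 6 + 1 = 7.

7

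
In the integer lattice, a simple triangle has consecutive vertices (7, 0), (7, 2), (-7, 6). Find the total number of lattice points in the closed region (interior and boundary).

Using the shoelace formula, 2A = |(7·2 − 7·0) + (7·6 − (-7)·2) + ((-7)·0 − 7·6)| = 28, so the area is 14.
Summing gcd(|Δx|,|Δy|) over the edges gives the boundary count: gcd(0,2) + gcd(14,4) + gcd(14,6) = 2+2+2 = 6.
Pick's theorem gives I = A − B/2 + 1 = 14 − 6/2 + 1 = 12, so the closed region contains I + B = 12 + 6 = 18 lattice points.

18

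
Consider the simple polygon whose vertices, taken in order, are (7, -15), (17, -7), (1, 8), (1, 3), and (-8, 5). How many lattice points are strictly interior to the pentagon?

223

Using the shoelace formula, 2A = |(7·(-7) − 17·(-15)) + (17·8 − 1·(-7)) + (1·3 − 1·8) + (1·5 − (-8)·3) + ((-8)·(-15) − 7·5)| = 458, so the area is 229.
The number of boundary lattice points is Σ gcd(|Δx|,|Δy|) = gcd(10,8) + gcd(16,15) + gcd(0,5) + gcd(9,2) + gcd(15,20) = 2+1+5+1+5 = 14.
Pick's theorem gives I = A − B/2 + 1 = 229 − 14/2 + 1 = 223.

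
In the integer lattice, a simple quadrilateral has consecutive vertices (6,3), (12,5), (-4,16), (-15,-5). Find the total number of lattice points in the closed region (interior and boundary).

Using the shoelace formula, 2A = |[6·5 − 12·3] + [12·16 − (-4)·5] + [(-4)·(-5) − (-15)·16] + [(-15)·3 − 6·(-5)]| = 451, so the area is 451/2.
Summing gcd(|Δx|,|Δy|) over the edges gives the boundary count: gcd(6,2) + gcd(16,11) + gcd(11,21) + gcd(21,8) = 2+1+1+1 = 5.
Pick's theorem gives I = A − B/2 + 1 = 451/2 − 5/2 + 1 = 224, so the closed region contains I + B = 224 + 5 = 229 lattice points.

229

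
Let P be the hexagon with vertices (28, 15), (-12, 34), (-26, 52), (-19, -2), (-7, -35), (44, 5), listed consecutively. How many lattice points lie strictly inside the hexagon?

The shoelace formula gives twice the area as |(28·34 − (-12)·15) + ((-12)·52 − (-26)·34) + ((-26)·(-2) − (-19)·52) + ((-19)·(-35) − (-7)·(-2)) + ((-7)·5 − 44·(-35)) + (44·15 − 28·5)| = 5108, so the area is 2554.
The number of boundary lattice points is Σ gcd(|Δx|,|Δy|) = gcd(40,19) + gcd(14,18) + gcd(7,54) + gcd(12,33) + gcd(51,40) + gcd(16,10) = 1+2+1+3+1+2 = 10.
Pick's theorem gives I = A − B/2 + 1 = 2554 − 10/2 + 1 = 2550.

2550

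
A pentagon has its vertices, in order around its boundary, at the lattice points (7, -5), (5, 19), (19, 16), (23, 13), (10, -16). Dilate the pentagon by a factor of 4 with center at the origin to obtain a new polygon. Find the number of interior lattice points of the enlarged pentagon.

5429

Using the shoelace formula, 2A = |(7·19 − 5·(-5)) + (5·16 − 19·19) + (19·13 − 23·16) + (23·(-16) − 10·13) + (10·(-5) − 7·(-16))| = 680, so the area is 340.
Along each edge there are gcd(|Δx|,|Δy|)+1 lattice points, so counting each shared vertex once the boundary has gcd(2,24) + gcd(14,3) + gcd(4,3) + gcd(13,29) + gcd(3,11) = 2+1+1+1+1 = 6.
Scaling by 4 multiplies the area by 4² = 16 (so the new area is 5440) and multiplies the boundary lattice-point count by 4, giving 24.
By Pick's theorem, the interior count of the dilated polygon is 5440 − 24/2 + 1 = 5429.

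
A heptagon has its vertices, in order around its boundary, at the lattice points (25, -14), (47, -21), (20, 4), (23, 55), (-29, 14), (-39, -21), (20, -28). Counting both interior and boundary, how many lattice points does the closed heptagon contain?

Using the shoelace formula, 2A = |(25·(-21) − 47·(-14)) + (47·4 − 20·(-21)) + (20·55 − 23·4) + (23·14 − (-29)·55) + ((-29)·(-21) − (-39)·14) + ((-39)·(-28) − 20·(-21)) + (20·(-14) − 25·(-28))| = 6753, so the area is 6753/2.
Along each edge there are gcd(|Δx|,|Δy|)+1 lattice points, so counting each shared vertex once the boundary has gcd(22,7) + gcd(27,25) + gcd(3,51) + gcd(52,41) + gcd(10,35) + gcd(59,7) + gcd(5,14) = 1+1+3+1+5+1+1 = 13.
Pick's theorem gives I = A − B/2 + 1 = 6753/2 − 13/2 + 1 = 3371, so the closed region contains I + B = 3371 + 13 = 3384 lattice points.

3384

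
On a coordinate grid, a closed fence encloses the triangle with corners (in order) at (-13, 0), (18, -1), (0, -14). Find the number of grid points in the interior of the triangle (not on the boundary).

The shoelace formula gives twice the area as |[(-13)·(-1) − 18·0] + [18·(-14) − 0·(-1)] + [0·0 − (-13)·(-14)]| = 421, so the area is 210.5.
Summing gcd(|Δx|,|Δy|) over the edges gives the boundary count: gcd(31,1) + gcd(18,13) + gcd(13,14) = 1+1+1 = 3.
Pick's theorem gives I = A − B/2 + 1 = 210.5 − 3/2 + 1 = 210.

210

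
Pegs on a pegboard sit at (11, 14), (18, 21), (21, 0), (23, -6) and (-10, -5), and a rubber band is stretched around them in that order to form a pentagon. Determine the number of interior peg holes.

The shoelace formula gives twice the area as |[11·21 − 18·14] + [18·0 − 21·21] + [21·(-6) − 23·0] + [23·(-5) − (-10)·(-6)] + [(-10)·14 − 11·(-5)]| = 848, so the area is 424.
The number of boundary lattice points is Σ gcd(|Δx|,|Δy|) = gcd(7,7) + gcd(3,21) + gcd(2,6) + gcd(33,1) + gcd(21,19) = 7+3+2+1+1 = 14.
By Pick's theorem A = I + B/2 − 1, so I = 424 − 14/2 + 1 = 418.

418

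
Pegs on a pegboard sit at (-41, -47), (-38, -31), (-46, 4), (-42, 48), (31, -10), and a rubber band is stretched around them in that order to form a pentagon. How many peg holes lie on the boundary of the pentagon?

8

Summing gcd(|Δx|,|Δy|) over the edges gives the boundary count: gcd(3,16) + gcd(8,35) + gcd(4,44) + gcd(73,58) + gcd(72,37) = 1+1+4+1+1 = 8.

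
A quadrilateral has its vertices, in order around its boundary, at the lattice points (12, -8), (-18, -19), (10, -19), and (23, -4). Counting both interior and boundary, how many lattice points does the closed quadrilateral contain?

By the shoelace formula, twice the signed area is |[12·(-19) − (-18)·(-8)] + [(-18)·(-19) − 10·(-19)] + [10·(-4) − 23·(-19)] + [23·(-8) − 12·(-4)]| = 421, so the area is 421/2.
The number of boundary lattice points is Σ gcd(|Δx|,|Δy|) = gcd(30,11) + gcd(28,0) + gcd(13,15) + gcd(11,4) = 1+28+1+1 = 31.
Pick's theorem gives I = A − B/2 + 1 = 421/2 − 31/2 + 1 = 196, so the closed region contains I + B = 196 + 31 = 227 lattice points.

227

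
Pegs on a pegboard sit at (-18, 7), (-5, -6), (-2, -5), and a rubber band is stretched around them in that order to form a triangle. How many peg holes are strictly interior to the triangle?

18

Using the shoelace formula, 2A = |[(-18)·(-6) − (-5)·7] + [(-5)·(-5) − (-2)·(-6)] + [(-2)·7 − (-18)·(-5)]| = 52, so the area is 26.
The number of boundary lattice points is Σ gcd(|Δx|,|Δy|) = gcd(13,13) + gcd(3,1) + gcd(16,12) = 13+1+4 = 18.
Pick's theorem gives I = A − B/2 + 1 = 26 − 18/2 + 1 = 18.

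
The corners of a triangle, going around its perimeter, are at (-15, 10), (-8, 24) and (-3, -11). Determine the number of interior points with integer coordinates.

151

The shoelace formula gives twice the area as |[(-15)·24 − (-8)·10] + [(-8)·(-11) − (-3)·24] + [(-3)·10 − (-15)·(-11)]| = 315, so the area is 157.5.
Along each edge there are gcd(|Δx|,|Δy|)+1 lattice points, so counting each shared vertex once the boundary has gcd(7,14) + gcd(5,35) + gcd(12,21) = 7+5+3 = 15.
By Pick's theorem A = I + B/2 − 1, so I = 157.5 − 15/2 + 1 = 151.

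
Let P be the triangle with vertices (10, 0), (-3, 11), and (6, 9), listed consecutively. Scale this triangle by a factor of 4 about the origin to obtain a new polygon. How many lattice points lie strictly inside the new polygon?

579

The shoelace formula gives twice the area as |[10·11 − (-3)·0] + [(-3)·9 − 6·11] + [6·0 − 10·9]| = 73, so the area is 36.5.
Summing gcd(|Δx|,|Δy|) over the edges gives the boundary count: gcd(13,11) + gcd(9,2) + gcd(4,9) = 1+1+1 = 3.
Scaling by 4 multiplies the area by 4² = 16 (so the new area is 584) and multiplies the boundary lattice-point count by 4, giving 12.
By Pick's theorem, the interior count of the dilated polygon is 584 − 12/2 + 1 = 579.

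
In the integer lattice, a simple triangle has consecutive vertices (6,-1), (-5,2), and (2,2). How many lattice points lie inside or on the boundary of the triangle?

By the shoelace formula, twice the signed area is |(6·2 − (-5)·(-1)) + ((-5)·2 − 2·2) + (2·(-1) − 6·2)| = 21, so the area is 10.5.
The number of boundary lattice points is Σ gcd(|Δx|,|Δy|) = gcd(11,3) + gcd(7,0) + gcd(4,3) = 1+7+1 = 9.
Pick's theorem gives I = A − B/2 + 1 = 10.5 − 9/2 + 1 = 7, so the closed region contains I + B = 7 + 9 = 16 lattice points.

16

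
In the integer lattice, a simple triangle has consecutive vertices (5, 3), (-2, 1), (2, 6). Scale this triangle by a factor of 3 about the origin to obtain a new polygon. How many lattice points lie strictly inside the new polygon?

The shoelace formula gives twice the area as |(5·1 − (-2)·3) + ((-2)·6 − 2·1) + (2·3 − 5·6)| = 27, so the area is 13.5.
Summing gcd(|Δx|,|Δy|) over the edges gives the boundary count: gcd(7,2) + gcd(4,5) + gcd(3,3) = 1+1+3 = 5.
Scaling by 3 multiplies the area by 3² = 9 (so the new area is 243/2) and multiplies the boundary lattice-point count by 3, giving 15.
By Pick's theorem, the interior count of the dilated polygon is 243/2 − 15/2 + 1 = 115.

115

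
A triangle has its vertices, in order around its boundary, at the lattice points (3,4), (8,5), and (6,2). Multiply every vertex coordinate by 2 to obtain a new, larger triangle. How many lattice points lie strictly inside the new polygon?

Using the shoelace formula, 2A = |(3·5 − 8·4) + (8·2 − 6·5) + (6·4 − 3·2)| = 13, so the area is 13/2.
The number of boundary lattice points is Σ gcd(|Δx|,|Δy|) = gcd(5,1) + gcd(2,3) + gcd(3,2) = 1+1+1 = 3.
Scaling by 2 multiplies the area by 2² = 4 (so the new area is 26) and multiplies the boundary lattice-point count by 2, giving 6.
By Pick's theorem, the interior count of the dilated polygon is 26 − 6/2 + 1 = 24.

24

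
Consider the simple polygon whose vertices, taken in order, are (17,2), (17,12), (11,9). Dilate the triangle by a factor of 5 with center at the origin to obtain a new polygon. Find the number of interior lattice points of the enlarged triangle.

The shoelace formula gives twice the area as |[17·12 − 17·2] + [17·9 − 11·12] + [11·2 − 17·9]| = 60, so the area is 30.
Summing gcd(|Δx|,|Δy|) over the edges gives the boundary count: gcd(0,10) + gcd(6,3) + gcd(6,7) = 10+3+1 = 14.
Scaling by 5 multiplies the area by 5² = 25 (so the new area is 750) and multiplies the boundary lattice-point count by 5, giving 70.
By Pick's theorem, the interior count of the dilated polygon is 750 − 70/2 + 1 = 716.

716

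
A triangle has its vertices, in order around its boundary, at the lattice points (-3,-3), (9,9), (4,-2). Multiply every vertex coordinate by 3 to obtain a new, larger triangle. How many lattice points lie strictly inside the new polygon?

304

By the shoelace formula, twice the signed area is |((-3)·9 − 9·(-3)) + (9·(-2) − 4·9) + (4·(-3) − (-3)·(-2))| = 72, so the area is 36.
The number of boundary lattice points is Σ gcd(|Δx|,|Δy|) = gcd(12,12) + gcd(5,11) + gcd(7,1) = 12+1+1 = 14.
Scaling by 3 multiplies the area by 3² = 9 (so the new area is 324) and multiplies the boundary lattice-point count by 3, giving 42.
By Pick's theorem, the interior count of the dilated polygon is 324 − 42/2 + 1 = 304.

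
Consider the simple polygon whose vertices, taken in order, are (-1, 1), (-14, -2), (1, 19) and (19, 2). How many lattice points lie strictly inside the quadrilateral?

291

The shoelace formula gives twice the area as |((-1)·(-2) − (-14)·1) + ((-14)·19 − 1·(-2)) + (1·2 − 19·19) + (19·1 − (-1)·2)| = 586, so the area is 293.
The number of boundary lattice points is Σ gcd(|Δx|,|Δy|) = gcd(13,3) + gcd(15,21) + gcd(18,17) + gcd(20,1) = 1+3+1+1 = 6.
By Pick's theorem A = I + B/2 − 1, so I = 293 − 6/2 + 1 = 291.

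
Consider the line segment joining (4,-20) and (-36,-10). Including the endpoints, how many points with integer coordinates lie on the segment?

11

The number of lattice points on a segment between lattice points is gcd(|Δx|,|Δy|) + 1 = gcd(40,10) + 1 = 10 + 1 = 11.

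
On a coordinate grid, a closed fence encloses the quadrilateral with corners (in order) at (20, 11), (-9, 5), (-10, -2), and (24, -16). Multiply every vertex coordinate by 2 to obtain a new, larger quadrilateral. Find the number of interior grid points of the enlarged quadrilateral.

2114

Using the shoelace formula, 2A = |(20·5 − (-9)·11) + ((-9)·(-2) − (-10)·5) + ((-10)·(-16) − 24·(-2)) + (24·11 − 20·(-16))| = 1059, so the area is 529.5.
Summing gcd(|Δx|,|Δy|) over the edges gives the boundary count: gcd(29,6) + gcd(1,7) + gcd(34,14) + gcd(4,27) = 1+1+2+1 = 5.
Scaling by 2 multiplies the area by 2² = 4 (so the new area is 2118) and multiplies the boundary lattice-point count by 2, giving 10.
By Pick's theorem, the interior count of the dilated polygon is 2118 − 10/2 + 1 = 2114.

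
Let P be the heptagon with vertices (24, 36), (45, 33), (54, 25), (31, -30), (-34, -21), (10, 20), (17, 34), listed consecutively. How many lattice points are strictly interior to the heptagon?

By the shoelace formula, twice the signed area is |(24·33 − 45·36) + (45·25 − 54·33) + (54·(-30) − 31·25) + (31·(-21) − (-34)·(-30)) + ((-34)·20 − 10·(-21)) + (10·34 − 17·20) + (17·36 − 24·34)| = 6225, so the area is 3112.5.
Summing gcd(|Δx|,|Δy|) over the edges gives the boundary count: gcd(21,3) + gcd(9,8) + gcd(23,55) + gcd(65,9) + gcd(44,41) + gcd(7,14) + gcd(7,2) = 3+1+1+1+1+7+1 = 15.
By Pick's theorem A = I + B/2 − 1, so I = 3112.5 − 15/2 + 1 = 3106.

3106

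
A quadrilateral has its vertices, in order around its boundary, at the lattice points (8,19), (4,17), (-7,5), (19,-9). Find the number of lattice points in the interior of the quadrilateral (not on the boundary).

The shoelace formula gives twice the area as |[8·17 − 4·19] + [4·5 − (-7)·17] + [(-7)·(-9) − 19·5] + [19·19 − 8·(-9)]| = 600, so the area is 300.
The number of boundary lattice points is Σ gcd(|Δx|,|Δy|) = gcd(4,2) + gcd(11,12) + gcd(26,14) + gcd(11,28) = 2+1+2+1 = 6.
By Pick's theorem A = I + B/2 − 1, so I = 300 − 6/2 + 1 = 298.

298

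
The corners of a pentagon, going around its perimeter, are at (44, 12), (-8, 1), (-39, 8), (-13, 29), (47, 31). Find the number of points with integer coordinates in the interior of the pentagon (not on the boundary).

Using the shoelace formula, 2A = |(44·1 − (-8)·12) + ((-8)·8 − (-39)·1) + ((-39)·29 − (-13)·8) + ((-13)·31 − 47·29) + (47·12 − 44·31)| = 3478, so the area is 1739.
Summing gcd(|Δx|,|Δy|) over the edges gives the boundary count: gcd(52,11) + gcd(31,7) + gcd(26,21) + gcd(60,2) + gcd(3,19) = 1+1+1+2+1 = 6.
By Pick's theorem A = I + B/2 − 1, so I = 1739 − 6/2 + 1 = 1737.

1737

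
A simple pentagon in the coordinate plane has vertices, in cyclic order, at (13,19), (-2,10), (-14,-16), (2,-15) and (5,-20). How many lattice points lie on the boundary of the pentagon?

8

Summing gcd(|Δx|,|Δy|) over the edges gives the boundary count: gcd(15,9) + gcd(12,26) + gcd(16,1) + gcd(3,5) + gcd(8,39) = 3+2+1+1+1 = 8.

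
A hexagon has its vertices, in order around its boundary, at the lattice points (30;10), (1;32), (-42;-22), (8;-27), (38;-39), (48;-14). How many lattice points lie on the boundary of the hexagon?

The number of boundary lattice points is Σ gcd(|Δx|,|Δy|) = gcd(29,22) + gcd(43,54) + gcd(50,5) + gcd(30,12) + gcd(10,25) + gcd(18,24) = 1+1+5+6+5+6 = 24.

24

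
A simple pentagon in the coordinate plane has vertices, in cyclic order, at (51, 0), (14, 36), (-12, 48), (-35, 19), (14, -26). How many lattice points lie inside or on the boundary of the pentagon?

Using the shoelace formula, 2A = |(51·36 − 14·0) + (14·48 − (-12)·36) + ((-12)·19 − (-35)·48) + ((-35)·(-26) − 14·19) + (14·0 − 51·(-26))| = 6362, so the area is 3181.
The number of boundary lattice points is Σ gcd(|Δx|,|Δy|) = gcd(37,36) + gcd(26,12) + gcd(23,29) + gcd(49,45) + gcd(37,26) = 1+2+1+1+1 = 6.
Pick's theorem gives I = A − B/2 + 1 = 3181 − 6/2 + 1 = 3179, so the closed region contains I + B = 3179 + 6 = 3185 lattice points.

3185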